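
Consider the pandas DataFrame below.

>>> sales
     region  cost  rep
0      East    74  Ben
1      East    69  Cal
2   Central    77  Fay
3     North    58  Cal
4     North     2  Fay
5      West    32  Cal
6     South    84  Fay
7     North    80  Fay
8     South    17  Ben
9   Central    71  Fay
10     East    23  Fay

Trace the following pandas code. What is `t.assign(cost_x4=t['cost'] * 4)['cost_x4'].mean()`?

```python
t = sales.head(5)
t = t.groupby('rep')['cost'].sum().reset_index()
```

373.333333333

take first 5 rows:
    region  cost  rep
0     East    74  Ben
1     East    69  Cal
2  Central    77  Fay
3    North    58  Cal
4    North     2  Fay
group by rep, sum of cost:
rep
Ben     74
Cal    127
Fay     79
Name: cost, dtype: int64
reset_index():
   rep  cost
0  Ben    74
1  Cal   127
2  Fay    79
add column cost_x4 = t['cost'] * 4:
   rep  cost  cost_x4
0  Ben    74      296
1  Cal   127      508
2  Fay    79      316
So mean() = 373.333333333.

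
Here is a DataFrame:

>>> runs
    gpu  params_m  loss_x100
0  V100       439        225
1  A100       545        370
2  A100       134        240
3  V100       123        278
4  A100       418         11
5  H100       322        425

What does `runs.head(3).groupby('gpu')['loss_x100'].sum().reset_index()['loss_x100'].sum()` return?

take first 3 rows:
    gpu  params_m  loss_x100
0  V100       439        225
1  A100       545        370
2  A100       134        240
group by gpu, sum of loss_x100:
gpu
A100    610
V100    225
Name: loss_x100, dtype: int64
reset_index():
    gpu  loss_x100
0  A100        610
1  V100        225

835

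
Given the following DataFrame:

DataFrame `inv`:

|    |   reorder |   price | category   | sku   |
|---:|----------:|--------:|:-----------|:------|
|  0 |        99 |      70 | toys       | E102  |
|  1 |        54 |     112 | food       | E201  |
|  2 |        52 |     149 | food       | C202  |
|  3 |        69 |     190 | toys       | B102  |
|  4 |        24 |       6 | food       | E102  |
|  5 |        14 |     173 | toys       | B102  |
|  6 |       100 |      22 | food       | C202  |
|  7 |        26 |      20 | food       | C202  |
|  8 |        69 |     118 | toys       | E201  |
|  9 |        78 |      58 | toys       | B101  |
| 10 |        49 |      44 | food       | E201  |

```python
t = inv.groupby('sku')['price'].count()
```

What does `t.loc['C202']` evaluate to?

group by sku, count of price:
sku
B101    1
B102    2
C202    3
E102    2
E201    3
Name: price, dtype: int64
So loc['C202'] = 3.

3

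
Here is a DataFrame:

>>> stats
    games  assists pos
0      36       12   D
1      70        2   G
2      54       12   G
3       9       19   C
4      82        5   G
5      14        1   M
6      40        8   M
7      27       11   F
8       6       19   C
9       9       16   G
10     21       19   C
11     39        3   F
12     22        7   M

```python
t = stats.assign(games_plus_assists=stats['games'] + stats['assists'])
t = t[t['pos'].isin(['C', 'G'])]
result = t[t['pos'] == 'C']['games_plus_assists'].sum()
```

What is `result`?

93

add column games_plus_assists = stats['games'] + stats['assists']:
    games  assists pos  games_plus_assists
0      36       12   D                  48
1      70        2   G                  72
2      54       12   G                  66
3       9       19   C                  28
4      82        5   G                  87
5      14        1   M                  15
6      40        8   M                  48
7      27       11   F                  38
8       6       19   C                  25
9       9       16   G                  25
10     21       19   C                  40
11     39        3   F                  42
12     22        7   M                  29
filter rows where pos in ['C', 'G']:
    games  assists pos  games_plus_assists
1      70        2   G                  72
2      54       12   G                  66
3       9       19   C                  28
4      82        5   G                  87
8       6       19   C                  25
9       9       16   G                  25
10     21       19   C                  40
filter rows where pos == 'C':
    games  assists pos  games_plus_assists
3       9       19   C                  28
8       6       19   C                  25
10     21       19   C                  40
Taking the sum of column 'games_plus_assists' gives 93.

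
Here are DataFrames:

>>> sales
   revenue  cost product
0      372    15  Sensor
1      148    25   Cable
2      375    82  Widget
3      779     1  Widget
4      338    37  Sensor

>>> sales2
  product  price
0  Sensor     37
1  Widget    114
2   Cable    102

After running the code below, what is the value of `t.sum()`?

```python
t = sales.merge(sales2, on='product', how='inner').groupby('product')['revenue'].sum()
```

merge on 'product' (how='inner') → 5 rows:
   revenue  cost product  price
0      372    15  Sensor     37
1      148    25   Cable    102
2      375    82  Widget    114
3      779     1  Widget    114
4      338    37  Sensor     37
group by product, sum of revenue:
product
Cable      148
Sensor     710
Widget    1154
Name: revenue, dtype: int64

2012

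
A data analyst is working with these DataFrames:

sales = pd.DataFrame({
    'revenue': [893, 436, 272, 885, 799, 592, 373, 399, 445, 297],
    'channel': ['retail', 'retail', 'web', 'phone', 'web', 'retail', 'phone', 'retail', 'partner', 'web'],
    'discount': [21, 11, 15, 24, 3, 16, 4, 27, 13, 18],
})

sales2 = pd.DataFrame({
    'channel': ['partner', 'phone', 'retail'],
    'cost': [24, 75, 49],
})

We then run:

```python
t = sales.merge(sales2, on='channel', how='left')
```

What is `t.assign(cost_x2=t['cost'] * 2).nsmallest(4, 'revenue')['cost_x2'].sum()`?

248.0

merge on 'channel' (how='left') → 10 rows:
   revenue  channel  discount  cost
0      893   retail        21  49.0
1      436   retail        11  49.0
2      272      web        15   NaN
3      885    phone        24  75.0
4      799      web         3   NaN
5      592   retail        16  49.0
6      373    phone         4  75.0
7      399   retail        27  49.0
8      445  partner        13  24.0
9      297      web        18   NaN
add column cost_x2 = t['cost'] * 2:
   revenue  channel  discount  cost  cost_x2
0      893   retail        21  49.0     98.0
1      436   retail        11  49.0     98.0
2      272      web        15   NaN      NaN
3      885    phone        24  75.0    150.0
4      799      web         3   NaN      NaN
5      592   retail        16  49.0     98.0
6      373    phone         4  75.0    150.0
7      399   retail        27  49.0     98.0
8      445  partner        13  24.0     48.0
9      297      web        18   NaN      NaN
take 4 rows with smallest revenue:
   revenue channel  discount  cost  cost_x2
2      272     web        15   NaN      NaN
9      297     web        18   NaN      NaN
6      373   phone         4  75.0    150.0
7      399  retail        27  49.0     98.0
So sum() = 248.0.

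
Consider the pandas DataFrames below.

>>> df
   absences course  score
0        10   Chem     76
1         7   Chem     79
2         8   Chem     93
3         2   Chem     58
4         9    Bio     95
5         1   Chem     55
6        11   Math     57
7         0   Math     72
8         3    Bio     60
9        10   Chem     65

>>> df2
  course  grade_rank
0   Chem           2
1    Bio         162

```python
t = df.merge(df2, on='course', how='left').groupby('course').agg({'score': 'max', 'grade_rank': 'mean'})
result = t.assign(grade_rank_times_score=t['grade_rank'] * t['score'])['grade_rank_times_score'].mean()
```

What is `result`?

merge on 'course' (how='left') → 10 rows:
   absences course  score  grade_rank
0        10   Chem     76         2.0
1         7   Chem     79         2.0
2         8   Chem     93         2.0
3         2   Chem     58         2.0
4         9    Bio     95       162.0
5         1   Chem     55         2.0
6        11   Math     57         NaN
7         0   Math     72         NaN
8         3    Bio     60       162.0
9        10   Chem     65         2.0
group by course: max(score), mean(grade_rank):
        score  grade_rank
course                   
Bio        95       162.0
Chem       93         2.0
Math       72         NaN
add column grade_rank_times_score = t['grade_rank'] * t['score']:
        score  grade_rank  grade_rank_times_score
course                                           
Bio        95       162.0                 15390.0
Chem       93         2.0                   186.0
Math       72         NaN                     NaN

7788.0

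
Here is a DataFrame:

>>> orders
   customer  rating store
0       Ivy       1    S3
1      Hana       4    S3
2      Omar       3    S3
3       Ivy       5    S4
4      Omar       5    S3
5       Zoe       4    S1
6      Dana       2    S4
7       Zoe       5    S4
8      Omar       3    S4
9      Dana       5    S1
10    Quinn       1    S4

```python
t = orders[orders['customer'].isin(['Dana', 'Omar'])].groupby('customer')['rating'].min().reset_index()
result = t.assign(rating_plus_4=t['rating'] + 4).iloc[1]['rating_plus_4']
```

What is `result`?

7

filter rows where customer in ['Dana', 'Omar']:
  customer  rating store
2     Omar       3    S3
4     Omar       5    S3
6     Dana       2    S4
8     Omar       3    S4
9     Dana       5    S1
group by customer, min of rating:
customer
Dana    2
Omar    3
Name: rating, dtype: int64
reset_index():
  customer  rating
0     Dana       2
1     Omar       3
add column rating_plus_4 = t['rating'] + 4:
  customer  rating  rating_plus_4
0     Dana       2              6
1     Omar       3              7
Reading off the value at position 1, column 'rating_plus_4', we get 7.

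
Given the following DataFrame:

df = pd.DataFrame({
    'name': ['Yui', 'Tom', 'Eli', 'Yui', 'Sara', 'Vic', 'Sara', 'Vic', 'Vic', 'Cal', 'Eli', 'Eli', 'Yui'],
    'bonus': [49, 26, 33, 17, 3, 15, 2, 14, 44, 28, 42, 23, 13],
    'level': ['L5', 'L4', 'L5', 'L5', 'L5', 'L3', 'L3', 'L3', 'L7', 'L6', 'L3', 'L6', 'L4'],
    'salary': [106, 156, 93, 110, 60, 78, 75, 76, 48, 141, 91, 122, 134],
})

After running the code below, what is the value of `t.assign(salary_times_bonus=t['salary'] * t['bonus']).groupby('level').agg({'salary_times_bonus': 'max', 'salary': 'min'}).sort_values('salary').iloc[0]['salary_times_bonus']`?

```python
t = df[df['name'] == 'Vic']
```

2112

filter rows where name == 'Vic':
  name  bonus level  salary
5  Vic     15    L3      78
7  Vic     14    L3      76
8  Vic     44    L7      48
add column salary_times_bonus = t['salary'] * t['bonus']:
  name  bonus level  salary  salary_times_bonus
5  Vic     15    L3      78                1170
7  Vic     14    L3      76                1064
8  Vic     44    L7      48                2112
group by level: max(salary_times_bonus), min(salary):
       salary_times_bonus  salary
level                            
L3                   1170      76
L7                   2112      48
sort by salary:
       salary_times_bonus  salary
level                            
L7                   2112      48
L3                   1170      76
Taking the value at position 0, column 'salary_times_bonus' gives 2112.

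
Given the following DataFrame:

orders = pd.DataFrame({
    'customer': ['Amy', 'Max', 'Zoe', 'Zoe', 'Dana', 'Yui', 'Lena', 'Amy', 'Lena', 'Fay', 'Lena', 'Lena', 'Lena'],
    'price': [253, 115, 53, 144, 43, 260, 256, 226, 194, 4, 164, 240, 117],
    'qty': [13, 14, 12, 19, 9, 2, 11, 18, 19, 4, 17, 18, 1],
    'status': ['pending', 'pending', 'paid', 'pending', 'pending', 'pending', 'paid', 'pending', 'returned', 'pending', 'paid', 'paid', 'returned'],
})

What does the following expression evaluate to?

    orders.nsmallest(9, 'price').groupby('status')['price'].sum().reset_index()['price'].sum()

1060

take 9 rows with smallest price:
   customer  price  qty    status
9       Fay      4    4   pending
4      Dana     43    9   pending
2       Zoe     53   12      paid
1       Max    115   14   pending
12     Lena    117    1  returned
3       Zoe    144   19   pending
10     Lena    164   17      paid
8      Lena    194   19  returned
7       Amy    226   18   pending
group by status, sum of price:
status
paid        217
pending     532
returned    311
Name: price, dtype: int64
reset_index():
     status  price
0      paid    217
1   pending    532
2  returned    311
Hence 1060.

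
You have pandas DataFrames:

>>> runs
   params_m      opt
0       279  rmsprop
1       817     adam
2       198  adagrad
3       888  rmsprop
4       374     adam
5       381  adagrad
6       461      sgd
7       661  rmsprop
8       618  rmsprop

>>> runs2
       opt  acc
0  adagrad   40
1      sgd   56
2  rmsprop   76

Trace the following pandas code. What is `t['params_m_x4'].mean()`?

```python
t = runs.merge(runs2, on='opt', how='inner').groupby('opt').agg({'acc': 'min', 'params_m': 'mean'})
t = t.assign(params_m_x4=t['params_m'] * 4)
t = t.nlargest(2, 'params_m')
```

2145.0

merge on 'opt' (how='inner') → 7 rows:
   params_m      opt  acc
0       279  rmsprop   76
1       198  adagrad   40
2       888  rmsprop   76
3       381  adagrad   40
4       461      sgd   56
5       661  rmsprop   76
6       618  rmsprop   76
group by opt: min(acc), mean(params_m):
         acc  params_m
opt                   
adagrad   40     289.5
rmsprop   76     611.5
sgd       56     461.0
add column params_m_x4 = t['params_m'] * 4:
         acc  params_m  params_m_x4
opt                                
adagrad   40     289.5       1158.0
rmsprop   76     611.5       2446.0
sgd       56     461.0       1844.0
take 2 rows with largest params_m:
         acc  params_m  params_m_x4
opt                                
rmsprop   76     611.5       2446.0
sgd       56     461.0       1844.0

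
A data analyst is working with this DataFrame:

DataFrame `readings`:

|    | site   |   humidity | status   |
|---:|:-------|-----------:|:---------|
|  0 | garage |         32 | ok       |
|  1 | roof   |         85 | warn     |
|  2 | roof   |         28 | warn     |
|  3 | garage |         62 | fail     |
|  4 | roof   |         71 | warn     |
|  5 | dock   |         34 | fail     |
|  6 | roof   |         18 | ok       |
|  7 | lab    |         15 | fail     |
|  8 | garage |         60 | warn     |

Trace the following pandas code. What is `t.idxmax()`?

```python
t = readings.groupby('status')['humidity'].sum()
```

warn

group by status, sum of humidity:
status
fail    111
ok       50
warn    244
Name: humidity, dtype: int64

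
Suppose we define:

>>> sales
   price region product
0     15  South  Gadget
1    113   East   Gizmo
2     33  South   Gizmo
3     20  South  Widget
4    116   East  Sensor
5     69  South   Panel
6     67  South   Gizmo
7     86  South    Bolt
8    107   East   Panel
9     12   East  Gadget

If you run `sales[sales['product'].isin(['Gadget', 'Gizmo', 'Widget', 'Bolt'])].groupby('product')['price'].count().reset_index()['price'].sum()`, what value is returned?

7

filter rows where product in ['Gadget', 'Gizmo', 'Widget', 'Bolt']:
   price region product
0     15  South  Gadget
1    113   East   Gizmo
2     33  South   Gizmo
3     20  South  Widget
6     67  South   Gizmo
7     86  South    Bolt
9     12   East  Gadget
group by product, count of price:
product
Bolt      1
Gadget    2
Gizmo     3
Widget    1
Name: price, dtype: int64
reset_index():
  product  price
0    Bolt      1
1  Gadget      2
2   Gizmo      3
3  Widget      1
Finally, sum of column 'price' = 7.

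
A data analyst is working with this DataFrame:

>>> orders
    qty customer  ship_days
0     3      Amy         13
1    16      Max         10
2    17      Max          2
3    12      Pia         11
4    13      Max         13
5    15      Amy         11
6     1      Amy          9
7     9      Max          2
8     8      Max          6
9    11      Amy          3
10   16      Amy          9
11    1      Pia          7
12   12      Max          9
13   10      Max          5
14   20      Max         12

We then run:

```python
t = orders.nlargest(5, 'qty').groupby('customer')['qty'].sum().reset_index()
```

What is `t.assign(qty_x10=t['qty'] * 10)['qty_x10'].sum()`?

840

take 5 rows with largest qty:
    qty customer  ship_days
14   20      Max         12
2    17      Max          2
1    16      Max         10
10   16      Amy          9
5    15      Amy         11
group by customer, sum of qty:
customer
Amy    31
Max    53
Name: qty, dtype: int64
reset_index():
  customer  qty
0      Amy   31
1      Max   53
add column qty_x10 = t['qty'] * 10:
  customer  qty  qty_x10
0      Amy   31      310
1      Max   53      530
Reading off the sum of column 'qty_x10', we get 840.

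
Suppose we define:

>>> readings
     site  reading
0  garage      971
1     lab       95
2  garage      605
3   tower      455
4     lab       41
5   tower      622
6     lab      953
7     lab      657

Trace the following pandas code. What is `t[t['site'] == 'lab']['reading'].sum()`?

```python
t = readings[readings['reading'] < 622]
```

filter rows where reading < 622:
     site  reading
1     lab       95
2  garage      605
3   tower      455
4     lab       41
filter rows where site == 'lab':
  site  reading
1  lab       95
4  lab       41
sum of column 'reading' → 136

136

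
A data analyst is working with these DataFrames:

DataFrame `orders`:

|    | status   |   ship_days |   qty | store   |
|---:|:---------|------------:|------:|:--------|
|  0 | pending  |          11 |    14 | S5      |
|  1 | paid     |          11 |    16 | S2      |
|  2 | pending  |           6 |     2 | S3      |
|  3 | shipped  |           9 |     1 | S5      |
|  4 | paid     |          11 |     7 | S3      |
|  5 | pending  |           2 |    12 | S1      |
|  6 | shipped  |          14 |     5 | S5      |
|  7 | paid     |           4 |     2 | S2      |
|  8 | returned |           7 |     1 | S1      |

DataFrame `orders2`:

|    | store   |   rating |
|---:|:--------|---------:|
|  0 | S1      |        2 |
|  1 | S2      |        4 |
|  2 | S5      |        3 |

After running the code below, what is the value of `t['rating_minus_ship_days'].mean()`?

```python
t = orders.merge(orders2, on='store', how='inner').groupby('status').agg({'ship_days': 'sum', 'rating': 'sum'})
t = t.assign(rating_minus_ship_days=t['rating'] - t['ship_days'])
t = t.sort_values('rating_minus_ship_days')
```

merge on 'store' (how='inner') → 7 rows:
     status  ship_days  qty store  rating
0   pending         11   14    S5       3
1      paid         11   16    S2       4
2   shipped          9    1    S5       3
3   pending          2   12    S1       2
4   shipped         14    5    S5       3
5      paid          4    2    S2       4
6  returned          7    1    S1       2
group by status: sum(ship_days), sum(rating):
          ship_days  rating
status                     
paid             15       8
pending          13       5
returned          7       2
shipped          23       6
add column rating_minus_ship_days = t['rating'] - t['ship_days']:
          ship_days  rating  rating_minus_ship_days
status                                             
paid             15       8                      -7
pending          13       5                      -8
returned          7       2                      -5
shipped          23       6                     -17
sort by rating_minus_ship_days:
          ship_days  rating  rating_minus_ship_days
status                                             
shipped          23       6                     -17
pending          13       5                      -8
paid             15       8                      -7
returned          7       2                      -5
So mean() = -9.25.

-9.25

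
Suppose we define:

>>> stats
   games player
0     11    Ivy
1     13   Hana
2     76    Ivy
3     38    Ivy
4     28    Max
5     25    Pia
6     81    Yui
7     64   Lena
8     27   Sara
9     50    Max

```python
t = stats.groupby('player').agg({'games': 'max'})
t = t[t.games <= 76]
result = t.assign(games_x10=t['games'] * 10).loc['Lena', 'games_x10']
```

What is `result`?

640

group by player, max of games:
        games
player       
Hana       13
Ivy        76
Lena       64
Max        50
Pia        25
Sara       27
Yui        81
filter rows where games <= 76:
        games
player       
Hana       13
Ivy        76
Lena       64
Max        50
Pia        25
Sara       27
add column games_x10 = t['games'] * 10:
        games  games_x10
player                  
Hana       13        130
Ivy        76        760
Lena       64        640
Max        50        500
Pia        25        250
Sara       27        270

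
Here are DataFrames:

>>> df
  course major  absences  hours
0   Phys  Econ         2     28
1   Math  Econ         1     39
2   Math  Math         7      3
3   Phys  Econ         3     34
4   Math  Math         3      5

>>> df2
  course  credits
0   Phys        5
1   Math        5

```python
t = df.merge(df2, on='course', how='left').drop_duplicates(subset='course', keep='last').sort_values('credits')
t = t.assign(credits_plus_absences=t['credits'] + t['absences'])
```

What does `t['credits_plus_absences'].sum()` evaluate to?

16

merge on 'course' (how='left') → 5 rows:
  course major  absences  hours  credits
0   Phys  Econ         2     28        5
1   Math  Econ         1     39        5
2   Math  Math         7      3        5
3   Phys  Econ         3     34        5
4   Math  Math         3      5        5
drop duplicate course (keep=last):
  course major  absences  hours  credits
3   Phys  Econ         3     34        5
4   Math  Math         3      5        5
sort by credits:
  course major  absences  hours  credits
3   Phys  Econ         3     34        5
4   Math  Math         3      5        5
add column credits_plus_absences = t['credits'] + t['absences']:
  course major  absences  hours  credits  credits_plus_absences
3   Phys  Econ         3     34        5                      8
4   Math  Math         3      5        5                      8
Hence 16.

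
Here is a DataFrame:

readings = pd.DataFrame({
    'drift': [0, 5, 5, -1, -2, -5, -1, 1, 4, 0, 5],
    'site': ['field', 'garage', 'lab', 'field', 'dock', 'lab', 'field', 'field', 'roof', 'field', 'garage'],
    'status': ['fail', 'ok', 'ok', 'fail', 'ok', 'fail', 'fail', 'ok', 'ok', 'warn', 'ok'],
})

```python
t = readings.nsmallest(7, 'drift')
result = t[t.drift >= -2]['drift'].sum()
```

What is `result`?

take 7 rows with smallest drift:
   drift   site status
5     -5    lab   fail
4     -2   dock     ok
3     -1  field   fail
6     -1  field   fail
0      0  field   fail
9      0  field   warn
7      1  field     ok
filter rows where drift >= -2:
   drift   site status
4     -2   dock     ok
3     -1  field   fail
6     -1  field   fail
0      0  field   fail
9      0  field   warn
7      1  field     ok
Hence -3.

-3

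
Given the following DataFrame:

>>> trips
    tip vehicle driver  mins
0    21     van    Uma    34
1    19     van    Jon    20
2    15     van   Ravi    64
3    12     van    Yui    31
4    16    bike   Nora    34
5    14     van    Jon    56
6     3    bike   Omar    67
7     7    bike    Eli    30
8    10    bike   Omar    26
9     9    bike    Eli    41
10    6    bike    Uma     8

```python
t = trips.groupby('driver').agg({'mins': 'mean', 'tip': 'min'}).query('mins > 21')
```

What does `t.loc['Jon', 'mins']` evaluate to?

38.0

group by driver: mean(mins), min(tip):
        mins  tip
driver           
Eli     35.5    7
Jon     38.0   14
Nora    34.0   16
Omar    46.5    3
Ravi    64.0   15
Uma     21.0    6
Yui     31.0   12
filter rows where mins > 21:
        mins  tip
driver           
Eli     35.5    7
Jon     38.0   14
Nora    34.0   16
Omar    46.5    3
Ravi    64.0   15
Yui     31.0   12
Finally, value at row 'Jon', column 'mins' = 38.0.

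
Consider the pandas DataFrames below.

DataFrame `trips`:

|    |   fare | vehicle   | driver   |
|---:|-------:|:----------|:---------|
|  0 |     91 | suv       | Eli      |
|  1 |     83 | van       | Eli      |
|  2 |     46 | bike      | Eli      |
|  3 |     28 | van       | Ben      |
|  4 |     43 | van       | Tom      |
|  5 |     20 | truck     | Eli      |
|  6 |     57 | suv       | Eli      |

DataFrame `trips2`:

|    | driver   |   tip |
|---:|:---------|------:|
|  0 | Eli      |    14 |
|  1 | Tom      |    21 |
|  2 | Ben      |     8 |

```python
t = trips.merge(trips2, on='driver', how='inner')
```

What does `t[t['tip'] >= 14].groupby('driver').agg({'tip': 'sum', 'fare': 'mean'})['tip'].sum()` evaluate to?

91

merge on 'driver' (how='inner') → 7 rows:
   fare vehicle driver  tip
0    91     suv    Eli   14
1    83     van    Eli   14
2    46    bike    Eli   14
3    28     van    Ben    8
4    43     van    Tom   21
5    20   truck    Eli   14
6    57     suv    Eli   14
filter rows where tip >= 14:
   fare vehicle driver  tip
0    91     suv    Eli   14
1    83     van    Eli   14
2    46    bike    Eli   14
4    43     van    Tom   21
5    20   truck    Eli   14
6    57     suv    Eli   14
group by driver: sum(tip), mean(fare):
        tip  fare
driver           
Eli      70  59.4
Tom      21  43.0
Then the sum of column 'tip': 91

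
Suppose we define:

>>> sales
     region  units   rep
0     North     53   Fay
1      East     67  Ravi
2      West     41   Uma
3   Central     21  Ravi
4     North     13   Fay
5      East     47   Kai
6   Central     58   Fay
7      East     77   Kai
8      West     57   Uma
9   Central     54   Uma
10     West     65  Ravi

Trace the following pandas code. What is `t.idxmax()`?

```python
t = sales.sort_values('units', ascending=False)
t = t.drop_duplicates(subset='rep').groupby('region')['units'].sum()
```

sort by units descending:
     region  units   rep
7      East     77   Kai
1      East     67  Ravi
10     West     65  Ravi
6   Central     58   Fay
8      West     57   Uma
9   Central     54   Uma
0     North     53   Fay
5      East     47   Kai
2      West     41   Uma
3   Central     21  Ravi
4     North     13   Fay
drop duplicate rep (keep=first):
    region  units   rep
7     East     77   Kai
1     East     67  Ravi
6  Central     58   Fay
8     West     57   Uma
group by region, sum of units:
region
Central     58
East       144
West        57
Name: units, dtype: int64
Reading off the label with the largest value, we get East.

East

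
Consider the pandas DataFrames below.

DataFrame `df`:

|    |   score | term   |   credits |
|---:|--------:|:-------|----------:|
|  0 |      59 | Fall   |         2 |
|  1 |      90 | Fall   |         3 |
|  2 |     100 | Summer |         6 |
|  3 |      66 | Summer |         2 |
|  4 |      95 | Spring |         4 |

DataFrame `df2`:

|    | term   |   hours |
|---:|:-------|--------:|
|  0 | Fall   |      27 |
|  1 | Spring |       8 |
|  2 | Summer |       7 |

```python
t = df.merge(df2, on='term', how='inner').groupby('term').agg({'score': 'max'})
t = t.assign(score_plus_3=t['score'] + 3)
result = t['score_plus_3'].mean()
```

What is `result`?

merge on 'term' (how='inner') → 5 rows:
   score    term  credits  hours
0     59    Fall        2     27
1     90    Fall        3     27
2    100  Summer        6      7
3     66  Summer        2      7
4     95  Spring        4      8
group by term, max of score:
        score
term         
Fall       90
Spring     95
Summer    100
add column score_plus_3 = t['score'] + 3:
        score  score_plus_3
term                       
Fall       90            93
Spring     95            98
Summer    100           103
mean of column 'score_plus_3' → 98.0

98.0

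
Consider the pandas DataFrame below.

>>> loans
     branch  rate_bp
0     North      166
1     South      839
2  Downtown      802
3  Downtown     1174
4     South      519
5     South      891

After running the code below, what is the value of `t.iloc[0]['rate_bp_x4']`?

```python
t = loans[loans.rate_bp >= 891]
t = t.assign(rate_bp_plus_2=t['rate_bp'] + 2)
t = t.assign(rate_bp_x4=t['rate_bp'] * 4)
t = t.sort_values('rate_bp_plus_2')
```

filter rows where rate_bp >= 891:
     branch  rate_bp
3  Downtown     1174
5     South      891
add column rate_bp_plus_2 = t['rate_bp'] + 2:
     branch  rate_bp  rate_bp_plus_2
3  Downtown     1174            1176
5     South      891             893
add column rate_bp_x4 = t['rate_bp'] * 4:
     branch  rate_bp  rate_bp_plus_2  rate_bp_x4
3  Downtown     1174            1176        4696
5     South      891             893        3564
sort by rate_bp_plus_2:
     branch  rate_bp  rate_bp_plus_2  rate_bp_x4
5     South      891             893        3564
3  Downtown     1174            1176        4696
value at position 0, column 'rate_bp_x4' → 3564

3564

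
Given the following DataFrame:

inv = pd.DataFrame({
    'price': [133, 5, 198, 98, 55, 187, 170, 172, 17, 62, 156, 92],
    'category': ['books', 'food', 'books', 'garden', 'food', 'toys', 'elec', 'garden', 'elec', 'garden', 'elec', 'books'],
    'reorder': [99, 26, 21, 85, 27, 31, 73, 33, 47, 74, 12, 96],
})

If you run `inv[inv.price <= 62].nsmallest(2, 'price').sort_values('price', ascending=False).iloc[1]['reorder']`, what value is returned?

26

filter rows where price <= 62:
   price category  reorder
1      5     food       26
4     55     food       27
8     17     elec       47
9     62   garden       74
take 2 rows with smallest price:
   price category  reorder
1      5     food       26
8     17     elec       47
sort by price descending:
   price category  reorder
8     17     elec       47
1      5     food       26
So iloc[1]['reorder'] = 26.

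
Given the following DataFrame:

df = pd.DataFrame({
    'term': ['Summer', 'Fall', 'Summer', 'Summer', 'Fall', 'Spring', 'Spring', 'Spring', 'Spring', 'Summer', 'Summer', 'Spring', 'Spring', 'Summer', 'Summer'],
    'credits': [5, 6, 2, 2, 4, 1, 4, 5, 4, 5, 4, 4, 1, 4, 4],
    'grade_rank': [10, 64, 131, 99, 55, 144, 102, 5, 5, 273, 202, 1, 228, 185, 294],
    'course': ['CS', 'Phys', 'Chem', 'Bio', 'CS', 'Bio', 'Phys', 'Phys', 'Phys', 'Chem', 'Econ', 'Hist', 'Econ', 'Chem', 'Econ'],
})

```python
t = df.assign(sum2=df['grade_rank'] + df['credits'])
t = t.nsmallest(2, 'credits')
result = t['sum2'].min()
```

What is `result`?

145

add column sum2 = df['grade_rank'] + df['credits']:
      term  credits  grade_rank course  sum2
0   Summer        5          10     CS    15
1     Fall        6          64   Phys    70
2   Summer        2         131   Chem   133
3   Summer        2          99    Bio   101
4     Fall        4          55     CS    59
5   Spring        1         144    Bio   145
6   Spring        4         102   Phys   106
7   Spring        5           5   Phys    10
8   Spring        4           5   Phys     9
9   Summer        5         273   Chem   278
10  Summer        4         202   Econ   206
11  Spring        4           1   Hist     5
12  Spring        1         228   Econ   229
13  Summer        4         185   Chem   189
14  Summer        4         294   Econ   298
take 2 rows with smallest credits:
      term  credits  grade_rank course  sum2
5   Spring        1         144    Bio   145
12  Spring        1         228   Econ   229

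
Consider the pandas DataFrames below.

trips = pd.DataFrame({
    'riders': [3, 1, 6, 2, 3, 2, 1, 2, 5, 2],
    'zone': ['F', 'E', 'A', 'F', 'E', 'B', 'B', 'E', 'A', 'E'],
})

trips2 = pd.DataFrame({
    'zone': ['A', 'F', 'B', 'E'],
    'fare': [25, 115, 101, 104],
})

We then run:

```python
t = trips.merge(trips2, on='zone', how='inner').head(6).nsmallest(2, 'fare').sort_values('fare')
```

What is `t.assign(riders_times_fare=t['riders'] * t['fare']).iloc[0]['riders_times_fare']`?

150

merge on 'zone' (how='inner') → 10 rows:
   riders zone  fare
0       3    F   115
1       1    E   104
2       6    A    25
3       2    F   115
4       3    E   104
5       2    B   101
6       1    B   101
7       2    E   104
8       5    A    25
9       2    E   104
take first 6 rows:
   riders zone  fare
0       3    F   115
1       1    E   104
2       6    A    25
3       2    F   115
4       3    E   104
5       2    B   101
take 2 rows with smallest fare:
   riders zone  fare
2       6    A    25
5       2    B   101
sort by fare:
   riders zone  fare
2       6    A    25
5       2    B   101
add column riders_times_fare = t['riders'] * t['fare']:
   riders zone  fare  riders_times_fare
2       6    A    25                150
5       2    B   101                202
value at position 0, column 'riders_times_fare' → 150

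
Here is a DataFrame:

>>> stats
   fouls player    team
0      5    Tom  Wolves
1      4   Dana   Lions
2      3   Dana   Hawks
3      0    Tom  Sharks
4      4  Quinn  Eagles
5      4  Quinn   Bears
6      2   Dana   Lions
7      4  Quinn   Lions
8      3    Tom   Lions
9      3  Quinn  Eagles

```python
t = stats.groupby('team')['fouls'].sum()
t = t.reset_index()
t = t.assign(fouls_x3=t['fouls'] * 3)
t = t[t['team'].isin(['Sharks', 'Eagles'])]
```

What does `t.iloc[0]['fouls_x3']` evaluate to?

21

group by team, sum of fouls:
team
Bears      4
Eagles     7
Hawks      3
Lions     13
Sharks     0
Wolves     5
Name: fouls, dtype: int64
reset_index():
     team  fouls
0   Bears      4
1  Eagles      7
2   Hawks      3
3   Lions     13
4  Sharks      0
5  Wolves      5
add column fouls_x3 = t['fouls'] * 3:
     team  fouls  fouls_x3
0   Bears      4        12
1  Eagles      7        21
2   Hawks      3         9
3   Lions     13        39
4  Sharks      0         0
5  Wolves      5        15
filter rows where team in ['Sharks', 'Eagles']:
     team  fouls  fouls_x3
1  Eagles      7        21
4  Sharks      0         0
So iloc[0]['fouls_x3'] = 21.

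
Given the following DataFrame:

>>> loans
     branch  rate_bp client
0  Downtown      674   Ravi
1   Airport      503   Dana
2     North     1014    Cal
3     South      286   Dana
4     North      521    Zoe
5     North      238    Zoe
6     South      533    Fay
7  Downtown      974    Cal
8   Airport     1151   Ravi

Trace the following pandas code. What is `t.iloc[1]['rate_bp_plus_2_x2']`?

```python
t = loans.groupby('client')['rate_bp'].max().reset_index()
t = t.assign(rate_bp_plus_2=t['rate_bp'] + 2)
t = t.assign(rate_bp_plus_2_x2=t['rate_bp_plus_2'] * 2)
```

group by client, max of rate_bp:
client
Cal     1014
Dana     503
Fay      533
Ravi    1151
Zoe      521
Name: rate_bp, dtype: int64
reset_index():
  client  rate_bp
0    Cal     1014
1   Dana      503
2    Fay      533
3   Ravi     1151
4    Zoe      521
add column rate_bp_plus_2 = t['rate_bp'] + 2:
  client  rate_bp  rate_bp_plus_2
0    Cal     1014            1016
1   Dana      503             505
2    Fay      533             535
3   Ravi     1151            1153
4    Zoe      521             523
add column rate_bp_plus_2_x2 = t['rate_bp_plus_2'] * 2:
  client  rate_bp  rate_bp_plus_2  rate_bp_plus_2_x2
0    Cal     1014            1016               2032
1   Dana      503             505               1010
2    Fay      533             535               1070
3   Ravi     1151            1153               2306
4    Zoe      521             523               1046
value at position 1, column 'rate_bp_plus_2_x2' → 1010

1010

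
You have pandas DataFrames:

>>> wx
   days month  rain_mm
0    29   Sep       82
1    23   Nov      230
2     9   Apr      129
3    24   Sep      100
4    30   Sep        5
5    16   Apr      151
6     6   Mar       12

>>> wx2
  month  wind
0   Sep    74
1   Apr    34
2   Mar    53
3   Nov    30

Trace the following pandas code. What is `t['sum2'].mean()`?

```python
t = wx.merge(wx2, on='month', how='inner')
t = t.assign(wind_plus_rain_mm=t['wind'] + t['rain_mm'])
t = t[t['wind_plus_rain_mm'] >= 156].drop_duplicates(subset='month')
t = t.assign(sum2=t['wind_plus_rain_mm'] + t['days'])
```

merge on 'month' (how='inner') → 7 rows:
   days month  rain_mm  wind
0    29   Sep       82    74
1    23   Nov      230    30
2     9   Apr      129    34
3    24   Sep      100    74
4    30   Sep        5    74
5    16   Apr      151    34
6     6   Mar       12    53
add column wind_plus_rain_mm = t['wind'] + t['rain_mm']:
   days month  rain_mm  wind  wind_plus_rain_mm
0    29   Sep       82    74                156
1    23   Nov      230    30                260
2     9   Apr      129    34                163
3    24   Sep      100    74                174
4    30   Sep        5    74                 79
5    16   Apr      151    34                185
6     6   Mar       12    53                 65
filter rows where wind_plus_rain_mm >= 156:
   days month  rain_mm  wind  wind_plus_rain_mm
0    29   Sep       82    74                156
1    23   Nov      230    30                260
2     9   Apr      129    34                163
3    24   Sep      100    74                174
5    16   Apr      151    34                185
drop duplicate month (keep=first):
   days month  rain_mm  wind  wind_plus_rain_mm
0    29   Sep       82    74                156
1    23   Nov      230    30                260
2     9   Apr      129    34                163
add column sum2 = t['wind_plus_rain_mm'] + t['days']:
   days month  rain_mm  wind  wind_plus_rain_mm  sum2
0    29   Sep       82    74                156   185
1    23   Nov      230    30                260   283
2     9   Apr      129    34                163   172
mean of column 'sum2' → 213.333333333

213.333333333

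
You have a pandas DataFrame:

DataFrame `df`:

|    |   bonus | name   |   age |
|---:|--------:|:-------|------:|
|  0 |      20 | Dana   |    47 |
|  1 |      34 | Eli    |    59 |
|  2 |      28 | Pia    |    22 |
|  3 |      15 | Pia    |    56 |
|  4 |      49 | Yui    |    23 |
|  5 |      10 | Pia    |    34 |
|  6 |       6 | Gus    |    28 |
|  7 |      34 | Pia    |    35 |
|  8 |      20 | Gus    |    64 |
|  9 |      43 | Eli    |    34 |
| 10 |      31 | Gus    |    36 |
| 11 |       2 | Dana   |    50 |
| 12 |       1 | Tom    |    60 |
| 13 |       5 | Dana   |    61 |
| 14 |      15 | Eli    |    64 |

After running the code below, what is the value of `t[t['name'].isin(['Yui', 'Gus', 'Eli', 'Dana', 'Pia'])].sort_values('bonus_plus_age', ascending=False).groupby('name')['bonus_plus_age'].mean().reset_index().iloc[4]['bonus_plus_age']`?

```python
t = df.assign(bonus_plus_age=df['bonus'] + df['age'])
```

72.0

add column bonus_plus_age = df['bonus'] + df['age']:
    bonus  name  age  bonus_plus_age
0      20  Dana   47              67
1      34   Eli   59              93
2      28   Pia   22              50
3      15   Pia   56              71
4      49   Yui   23              72
5      10   Pia   34              44
6       6   Gus   28              34
7      34   Pia   35              69
8      20   Gus   64              84
9      43   Eli   34              77
10     31   Gus   36              67
11      2  Dana   50              52
12      1   Tom   60              61
13      5  Dana   61              66
14     15   Eli   64              79
filter rows where name in ['Yui', 'Gus', 'Eli', 'Dana', 'Pia']:
    bonus  name  age  bonus_plus_age
0      20  Dana   47              67
1      34   Eli   59              93
2      28   Pia   22              50
3      15   Pia   56              71
4      49   Yui   23              72
5      10   Pia   34              44
6       6   Gus   28              34
7      34   Pia   35              69
8      20   Gus   64              84
9      43   Eli   34              77
10     31   Gus   36              67
11      2  Dana   50              52
13      5  Dana   61              66
14     15   Eli   64              79
sort by bonus_plus_age descending:
    bonus  name  age  bonus_plus_age
1      34   Eli   59              93
8      20   Gus   64              84
14     15   Eli   64              79
9      43   Eli   34              77
4      49   Yui   23              72
3      15   Pia   56              71
7      34   Pia   35              69
0      20  Dana   47              67
10     31   Gus   36              67
13      5  Dana   61              66
11      2  Dana   50              52
2      28   Pia   22              50
5      10   Pia   34              44
6       6   Gus   28              34
group by name, mean of bonus_plus_age:
name
Dana    61.666667
Eli     83.000000
Gus     61.666667
Pia     58.500000
Yui     72.000000
Name: bonus_plus_age, dtype: float64
reset_index():
   name  bonus_plus_age
0  Dana       61.666667
1   Eli       83.000000
2   Gus       61.666667
3   Pia       58.500000
4   Yui       72.000000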